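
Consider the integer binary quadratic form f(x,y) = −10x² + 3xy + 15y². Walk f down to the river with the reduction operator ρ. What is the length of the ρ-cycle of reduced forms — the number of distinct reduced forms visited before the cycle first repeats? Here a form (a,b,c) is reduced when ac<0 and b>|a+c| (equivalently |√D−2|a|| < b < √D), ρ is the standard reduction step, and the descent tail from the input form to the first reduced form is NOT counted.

D = 609, ⌊√D⌋ = 24
descent: ρ → (15,-3,-10)
descent: ρ → (-10,23,2)  [lands on river]
river: ρ → (2,21,-21)
river: ρ → (-21,21,2)
river: ρ → (2,23,-10)
river: ρ → (-10,17,8)
river: ρ → (8,15,-12)
river: ρ → (-12,9,11)
river: ρ → (11,13,-10)
river: ρ → (-10,7,14)
river: ρ → (14,21,-3)
river: ρ → (-3,21,14)
river: ρ → (14,7,-10)
river: ρ → (-10,13,11)
river: ρ → (11,9,-12)
river: ρ → (-12,15,8)
river: ρ → (8,17,-10)
ρ-cycle length = 16 (tail of 2 descent steps not counted)

16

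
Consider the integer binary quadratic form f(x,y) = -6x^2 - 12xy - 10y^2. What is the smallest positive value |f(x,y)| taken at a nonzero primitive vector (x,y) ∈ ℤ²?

translate: b→0 (≡12 mod 12), so (6,12,10)→(6,0,4)
flip: (6,0,4)→(4,0,6)
reduced (well bottom): (4,0,6) with a≤c, −a<b≤a
well minimum |f| = |-4| = 4 (negative-definite)

4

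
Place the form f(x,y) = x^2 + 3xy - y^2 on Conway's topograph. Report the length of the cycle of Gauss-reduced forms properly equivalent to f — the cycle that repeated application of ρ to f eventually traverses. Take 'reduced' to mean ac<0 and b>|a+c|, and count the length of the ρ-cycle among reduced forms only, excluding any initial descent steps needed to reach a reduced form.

D = 13, ⌊√D⌋ = 3
river: ρ → (-1,3,1)
river: ρ → (1,3,-1)
ρ-cycle length = 2 (tail of 0 descent steps not counted)

2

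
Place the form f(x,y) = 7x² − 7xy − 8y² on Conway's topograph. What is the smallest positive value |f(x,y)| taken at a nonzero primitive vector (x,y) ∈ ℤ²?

descent: ρ → (-8,7,7)  [lands on river]
river: ρ → (7,7,-8)
river: ρ → (-8,9,6)
river: ρ → (6,15,-2)
river: ρ → (-2,13,13)
river: ρ → (13,13,-2)
river: ρ → (-2,15,6)
river: ρ → (6,9,-8)
closes: descent 1, river 8
min |a| on river = 2

2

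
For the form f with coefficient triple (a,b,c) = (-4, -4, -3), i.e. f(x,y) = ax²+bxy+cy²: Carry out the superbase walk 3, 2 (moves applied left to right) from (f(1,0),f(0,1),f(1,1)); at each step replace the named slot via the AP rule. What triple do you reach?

start (-4,-3,-11) = (f(1,0),f(0,1),f(1,1))
replace slot 3: 2·((-4)+(-3)) − (-11) = -3 → (-4,-3,-3)
replace slot 2: 2·((-4)+(-3)) − (-3) = -11 → (-4,-11,-3)

-4,-11,-3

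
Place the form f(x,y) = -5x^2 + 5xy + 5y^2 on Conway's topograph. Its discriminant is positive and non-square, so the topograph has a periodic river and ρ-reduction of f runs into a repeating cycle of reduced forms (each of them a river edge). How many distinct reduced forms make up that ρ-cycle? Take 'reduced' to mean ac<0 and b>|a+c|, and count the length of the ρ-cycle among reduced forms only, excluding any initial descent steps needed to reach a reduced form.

D = 125, ⌊√D⌋ = 11
river: ρ → (5,5,-5)
river: ρ → (-5,5,5)
ρ-cycle length = 2 (tail of 0 descent steps not counted)

2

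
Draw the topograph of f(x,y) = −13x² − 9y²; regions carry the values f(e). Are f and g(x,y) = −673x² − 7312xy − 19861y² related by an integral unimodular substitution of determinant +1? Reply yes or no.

D₁ = -468, D₂ = -468
f is negative-definite; reduce −f:
−f: flip: (13,0,9)→(9,0,13)
−f: reduced (well bottom): (9,0,13) with a≤c, −a<b≤a
flip sign back: reduced form of f is (-9,0,-13)
g is negative-definite; reduce −g:
−g: translate: b→582 (≡7312 mod 1346), so (673,7312,19861)→(673,582,126)
−g: flip: (673,582,126)→(126,-582,673)
−g: translate: b→-78 (≡-582 mod 252), so (126,-582,673)→(126,-78,13)
−g: flip: (126,-78,13)→(13,78,126)
−g: translate: b→0 (≡78 mod 26), so (13,78,126)→(13,0,9)
−g: flip: (13,0,9)→(9,0,13)
−g: reduced (well bottom): (9,0,13) with a≤c, −a<b≤a
flip sign back: reduced form of g is (-9,0,-13)
reduced forms (-9, 0, -13) vs (-9, 0, -13) ⇒ equivalent

yes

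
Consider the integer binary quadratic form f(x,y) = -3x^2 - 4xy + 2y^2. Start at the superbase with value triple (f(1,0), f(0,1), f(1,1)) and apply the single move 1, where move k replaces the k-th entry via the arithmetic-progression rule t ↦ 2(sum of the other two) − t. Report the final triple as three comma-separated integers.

start (-3,2,-5) = (f(1,0),f(0,1),f(1,1))
replace slot 1: 2·(2+(-5)) − (-3) = -3 → (-3,2,-5)

-3,2,-5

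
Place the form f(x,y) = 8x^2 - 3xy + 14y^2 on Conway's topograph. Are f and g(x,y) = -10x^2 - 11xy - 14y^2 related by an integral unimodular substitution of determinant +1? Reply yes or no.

D₁ = -439, D₂ = -439
f: reduced (well bottom): (8,-3,14) with a≤c, −a<b≤a
g is negative-definite; reduce −g:
−g: translate: b→-9 (≡11 mod 20), so (10,11,14)→(10,-9,13)
−g: reduced (well bottom): (10,-9,13) with a≤c, −a<b≤a
flip sign back: reduced form of g is (-10,9,-13)
reduced forms (8, -3, 14) vs (-10, 9, -13) ⇒ inequivalent

no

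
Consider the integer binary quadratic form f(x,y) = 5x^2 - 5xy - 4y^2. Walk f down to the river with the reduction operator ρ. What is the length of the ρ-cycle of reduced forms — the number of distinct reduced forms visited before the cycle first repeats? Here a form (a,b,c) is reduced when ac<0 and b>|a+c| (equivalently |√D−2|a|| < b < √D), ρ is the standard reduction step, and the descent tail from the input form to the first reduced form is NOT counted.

D = 105, ⌊√D⌋ = 10
descent: ρ → (-4,5,5)  [lands on river]
river: ρ → (5,5,-4)
river: ρ → (-4,3,6)
river: ρ → (6,9,-1)
river: ρ → (-1,9,6)
river: ρ → (6,3,-4)
ρ-cycle length = 6 (tail of 1 descent step not counted)

6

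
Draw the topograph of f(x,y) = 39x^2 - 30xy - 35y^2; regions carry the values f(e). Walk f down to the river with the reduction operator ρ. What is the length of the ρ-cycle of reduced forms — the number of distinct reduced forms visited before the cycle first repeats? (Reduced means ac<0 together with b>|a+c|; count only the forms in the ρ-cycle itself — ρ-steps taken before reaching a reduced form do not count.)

D = 6360, ⌊√D⌋ = 79
descent: ρ → (-35,30,39)  [lands on river]
river: ρ → (39,48,-26)
river: ρ → (-26,56,31)
river: ρ → (31,68,-14)
river: ρ → (-14,72,21)
river: ρ → (21,54,-41)
river: ρ → (-41,28,34)
river: ρ → (34,40,-35)
ρ-cycle length = 8 (tail of 1 descent step not counted)

8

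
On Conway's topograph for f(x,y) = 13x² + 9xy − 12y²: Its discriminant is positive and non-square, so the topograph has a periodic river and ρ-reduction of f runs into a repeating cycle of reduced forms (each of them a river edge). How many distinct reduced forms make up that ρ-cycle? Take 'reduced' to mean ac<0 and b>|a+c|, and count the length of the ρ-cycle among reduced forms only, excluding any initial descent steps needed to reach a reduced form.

D = 705, ⌊√D⌋ = 26
river: ρ → (-12,15,10)
river: ρ → (10,25,-2)
river: ρ → (-2,23,22)
river: ρ → (22,21,-3)
river: ρ → (-3,21,22)
river: ρ → (22,23,-2)
river: ρ → (-2,25,10)
river: ρ → (10,15,-12)
river: ρ → (-12,9,13)
river: ρ → (13,17,-8)
river: ρ → (-8,15,15)
river: ρ → (15,15,-8)
river: ρ → (-8,17,13)
river: ρ → (13,9,-12)
ρ-cycle length = 14 (tail of 0 descent steps not counted)

14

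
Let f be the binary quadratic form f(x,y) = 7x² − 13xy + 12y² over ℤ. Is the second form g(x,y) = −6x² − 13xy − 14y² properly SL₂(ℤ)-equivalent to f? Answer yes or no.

D₁ = -167, D₂ = -167
f: translate: b→1 (≡-13 mod 14), so (7,-13,12)→(7,1,6)
f: flip: (7,1,6)→(6,-1,7)
f: reduced (well bottom): (6,-1,7) with a≤c, −a<b≤a
g is negative-definite; reduce −g:
−g: translate: b→1 (≡13 mod 12), so (6,13,14)→(6,1,7)
−g: reduced (well bottom): (6,1,7) with a≤c, −a<b≤a
flip sign back: reduced form of g is (-6,-1,-7)
reduced forms (6, -1, 7) vs (-6, -1, -7) ⇒ inequivalent

no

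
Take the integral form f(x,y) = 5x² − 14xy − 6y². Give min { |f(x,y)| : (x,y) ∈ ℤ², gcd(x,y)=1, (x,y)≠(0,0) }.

descent: ρ → (-6,14,5)  [lands on river]
river: ρ → (5,16,-3)
river: ρ → (-3,14,10)
river: ρ → (10,6,-7)
river: ρ → (-7,8,9)
river: ρ → (9,10,-6)
closes: descent 1, river 6
min |a| on river = 3

3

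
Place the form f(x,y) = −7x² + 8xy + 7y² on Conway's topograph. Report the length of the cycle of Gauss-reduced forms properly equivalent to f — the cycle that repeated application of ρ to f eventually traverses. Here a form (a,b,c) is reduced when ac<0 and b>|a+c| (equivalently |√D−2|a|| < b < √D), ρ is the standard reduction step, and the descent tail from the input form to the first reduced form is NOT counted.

D = 260, ⌊√D⌋ = 16
river: ρ → (7,6,-8)
river: ρ → (-8,10,5)
river: ρ → (5,10,-8)
river: ρ → (-8,6,7)
river: ρ → (7,8,-7)
river: ρ → (-7,6,8)
river: ρ → (8,10,-5)
river: ρ → (-5,10,8)
river: ρ → (8,6,-7)
river: ρ → (-7,8,7)
ρ-cycle length = 10 (tail of 0 descent steps not counted)

10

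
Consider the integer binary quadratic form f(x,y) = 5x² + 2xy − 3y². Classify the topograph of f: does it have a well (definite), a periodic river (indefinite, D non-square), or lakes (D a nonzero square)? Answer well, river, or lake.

D = b²−4ac = 2² − 4·5·(-3) = 64
D = 8² is a perfect square ⇒ form factors over ℤ ⇒ lakes

lake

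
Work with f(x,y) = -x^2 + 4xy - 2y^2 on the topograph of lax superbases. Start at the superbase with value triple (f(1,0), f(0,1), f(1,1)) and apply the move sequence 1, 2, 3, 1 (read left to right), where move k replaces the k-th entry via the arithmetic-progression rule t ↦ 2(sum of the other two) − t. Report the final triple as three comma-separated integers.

start (-1,-2,1) = (f(1,0),f(0,1),f(1,1))
replace slot 1: 2·((-2)+1) − (-1) = -1 → (-1,-2,1)
replace slot 2: 2·((-1)+1) − (-2) = 2 → (-1,2,1)
replace slot 3: 2·((-1)+2) − 1 = 1 → (-1,2,1)
replace slot 1: 2·(2+1) − (-1) = 7 → (7,2,1)

7,2,1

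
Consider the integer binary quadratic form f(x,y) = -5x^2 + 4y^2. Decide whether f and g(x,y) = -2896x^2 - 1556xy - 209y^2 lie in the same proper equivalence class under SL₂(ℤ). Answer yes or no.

D₁ = 80, D₂ = 80
river cycle of f (length 2): (4, 8, -1), (-1, 8, 4)
river cycle of g (length 2): (-1, 8, 4), (4, 8, -1)
cycles coincide ⇒ equivalent

yes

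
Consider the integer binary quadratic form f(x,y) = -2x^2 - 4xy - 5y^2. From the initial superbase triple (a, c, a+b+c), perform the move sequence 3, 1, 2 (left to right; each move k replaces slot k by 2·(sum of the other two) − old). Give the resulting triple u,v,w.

start (-2,-5,-11) = (f(1,0),f(0,1),f(1,1))
replace slot 3: 2·((-2)+(-5)) − (-11) = -3 → (-2,-5,-3)
replace slot 1: 2·((-5)+(-3)) − (-2) = -14 → (-14,-5,-3)
replace slot 2: 2·((-14)+(-3)) − (-5) = -29 → (-14,-29,-3)

-14,-29,-3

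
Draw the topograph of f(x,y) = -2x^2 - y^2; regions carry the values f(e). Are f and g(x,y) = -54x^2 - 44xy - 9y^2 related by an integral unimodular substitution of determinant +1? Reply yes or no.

D₁ = -8, D₂ = -8
f is negative-definite; reduce −f:
−f: flip: (2,0,1)→(1,0,2)
−f: reduced (well bottom): (1,0,2) with a≤c, −a<b≤a
flip sign back: reduced form of f is (-1,0,-2)
g is negative-definite; reduce −g:
−g: flip: (54,44,9)→(9,-44,54)
−g: translate: b→-8 (≡-44 mod 18), so (9,-44,54)→(9,-8,2)
−g: flip: (9,-8,2)→(2,8,9)
−g: translate: b→0 (≡8 mod 4), so (2,8,9)→(2,0,1)
−g: flip: (2,0,1)→(1,0,2)
−g: reduced (well bottom): (1,0,2) with a≤c, −a<b≤a
flip sign back: reduced form of g is (-1,0,-2)
reduced forms (-1, 0, -2) vs (-1, 0, -2) ⇒ equivalent

yes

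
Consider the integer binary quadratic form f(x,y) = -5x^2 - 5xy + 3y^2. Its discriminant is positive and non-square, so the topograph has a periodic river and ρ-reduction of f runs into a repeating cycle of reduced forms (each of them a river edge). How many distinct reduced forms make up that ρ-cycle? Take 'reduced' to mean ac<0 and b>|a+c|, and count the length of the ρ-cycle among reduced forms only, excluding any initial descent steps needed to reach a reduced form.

D = 85, ⌊√D⌋ = 9
descent: ρ → (3,5,-5)  [lands on river]
river: ρ → (-5,5,3)
river: ρ → (3,7,-3)
river: ρ → (-3,5,5)
river: ρ → (5,5,-3)
river: ρ → (-3,7,3)
ρ-cycle length = 6 (tail of 1 descent step not counted)

6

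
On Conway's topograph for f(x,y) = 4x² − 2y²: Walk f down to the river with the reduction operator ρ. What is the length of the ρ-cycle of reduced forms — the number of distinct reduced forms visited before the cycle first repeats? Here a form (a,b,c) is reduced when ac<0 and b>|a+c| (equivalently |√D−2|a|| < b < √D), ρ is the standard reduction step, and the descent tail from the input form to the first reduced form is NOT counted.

D = 32, ⌊√D⌋ = 5
descent: ρ → (-2,4,2)  [lands on river]
river: ρ → (2,4,-2)
ρ-cycle length = 2 (tail of 1 descent step not counted)

2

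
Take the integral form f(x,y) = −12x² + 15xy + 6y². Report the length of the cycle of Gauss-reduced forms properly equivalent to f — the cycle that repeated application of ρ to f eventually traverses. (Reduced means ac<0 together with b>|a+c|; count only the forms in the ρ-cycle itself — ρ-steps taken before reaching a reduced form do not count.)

D = 513, ⌊√D⌋ = 22
river: ρ → (6,21,-3)
river: ρ → (-3,21,6)
river: ρ → (6,15,-12)
river: ρ → (-12,9,9)
river: ρ → (9,9,-12)
river: ρ → (-12,15,6)
ρ-cycle length = 6 (tail of 0 descent steps not counted)

6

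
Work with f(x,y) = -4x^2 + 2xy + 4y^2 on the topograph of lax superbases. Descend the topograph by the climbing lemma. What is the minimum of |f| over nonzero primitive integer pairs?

river: ρ → (4,6,-2)
river: ρ → (-2,6,4)
river: ρ → (4,2,-4)
river: ρ → (-4,6,2)
river: ρ → (2,6,-4)
river: ρ → (-4,2,4)
closes: descent 0, river 6
min |a| on river = 2

2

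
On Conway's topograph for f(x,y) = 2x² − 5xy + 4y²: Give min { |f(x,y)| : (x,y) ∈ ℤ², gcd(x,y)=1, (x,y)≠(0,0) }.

translate: b→-1 (≡-5 mod 4), so (2,-5,4)→(2,-1,1)
flip: (2,-1,1)→(1,1,2)
reduced (well bottom): (1,1,2) with a≤c, −a<b≤a
well minimum = a = 1

1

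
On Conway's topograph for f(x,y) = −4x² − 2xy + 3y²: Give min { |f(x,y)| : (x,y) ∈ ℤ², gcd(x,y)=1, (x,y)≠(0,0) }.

descent: ρ → (3,2,-4)  [lands on river]
river: ρ → (-4,6,1)
river: ρ → (1,6,-4)
river: ρ → (-4,2,3)
river: ρ → (3,4,-3)
river: ρ → (-3,2,4)
river: ρ → (4,6,-1)
river: ρ → (-1,6,4)
river: ρ → (4,2,-3)
river: ρ → (-3,4,3)
closes: descent 1, river 10
min |a| on river = 1

1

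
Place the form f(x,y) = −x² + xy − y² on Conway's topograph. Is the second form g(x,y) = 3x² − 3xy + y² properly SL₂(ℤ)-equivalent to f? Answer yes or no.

D₁ = -3, D₂ = -3
f is negative-definite; reduce −f:
−f: translate: b→1 (≡-1 mod 2), so (1,-1,1)→(1,1,1)
−f: reduced (well bottom): (1,1,1) with a≤c, −a<b≤a
flip sign back: reduced form of f is (-1,-1,-1)
g: translate: b→3 (≡-3 mod 6), so (3,-3,1)→(3,3,1)
g: flip: (3,3,1)→(1,-3,3)
g: translate: b→1 (≡-3 mod 2), so (1,-3,3)→(1,1,1)
g: reduced (well bottom): (1,1,1) with a≤c, −a<b≤a
reduced forms (-1, -1, -1) vs (1, 1, 1) ⇒ inequivalent

no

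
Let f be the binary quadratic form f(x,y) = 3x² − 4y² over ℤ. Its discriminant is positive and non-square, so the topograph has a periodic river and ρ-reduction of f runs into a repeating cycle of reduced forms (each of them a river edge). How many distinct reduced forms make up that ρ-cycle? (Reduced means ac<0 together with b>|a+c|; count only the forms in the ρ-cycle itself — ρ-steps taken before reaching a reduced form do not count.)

D = 48, ⌊√D⌋ = 6
descent: ρ → (-4,0,3)
descent: ρ → (3,6,-1)  [lands on river]
river: ρ → (-1,6,3)
ρ-cycle length = 2 (tail of 2 descent steps not counted)

2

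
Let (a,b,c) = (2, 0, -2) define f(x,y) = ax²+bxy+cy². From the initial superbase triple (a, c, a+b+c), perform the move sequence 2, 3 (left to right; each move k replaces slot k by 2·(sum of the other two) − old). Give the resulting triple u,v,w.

start (2,-2,0) = (f(1,0),f(0,1),f(1,1))
replace slot 2: 2·(2+0) − (-2) = 6 → (2,6,0)
replace slot 3: 2·(2+6) − 0 = 16 → (2,6,16)

2,6,16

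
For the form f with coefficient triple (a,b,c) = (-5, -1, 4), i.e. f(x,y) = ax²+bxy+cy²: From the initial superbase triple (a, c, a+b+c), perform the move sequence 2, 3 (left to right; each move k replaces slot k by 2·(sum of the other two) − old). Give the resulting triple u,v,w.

start (-5,4,-2) = (f(1,0),f(0,1),f(1,1))
replace slot 2: 2·((-5)+(-2)) − 4 = -18 → (-5,-18,-2)
replace slot 3: 2·((-5)+(-18)) − (-2) = -44 → (-5,-18,-44)

-5,-18,-44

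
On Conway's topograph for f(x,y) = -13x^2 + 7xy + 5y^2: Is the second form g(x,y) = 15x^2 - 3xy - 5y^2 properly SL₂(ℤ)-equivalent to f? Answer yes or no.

D₁ = 309, D₂ = 309
river cycle of f (length 6): (5, 13, -7), (-7, 15, 3), (3, 15, -7), (-7, 13, 5), (5, 17, -1), (-1, 17, 5)
river cycle of g (length 6): (-5, 13, 7), (7, 15, -3), (-3, 15, 7), (7, 13, -5), (-5, 17, 1), (1, 17, -5)
cycles differ ⇒ inequivalent

no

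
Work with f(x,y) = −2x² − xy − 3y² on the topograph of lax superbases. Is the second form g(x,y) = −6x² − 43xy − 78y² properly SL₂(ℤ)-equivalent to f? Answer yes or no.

D₁ = -23, D₂ = -23
f is negative-definite; reduce −f:
−f: reduced (well bottom): (2,1,3) with a≤c, −a<b≤a
flip sign back: reduced form of f is (-2,-1,-3)
g is negative-definite; reduce −g:
−g: translate: b→-5 (≡43 mod 12), so (6,43,78)→(6,-5,2)
−g: flip: (6,-5,2)→(2,5,6)
−g: translate: b→1 (≡5 mod 4), so (2,5,6)→(2,1,3)
−g: reduced (well bottom): (2,1,3) with a≤c, −a<b≤a
flip sign back: reduced form of g is (-2,-1,-3)
reduced forms (-2, -1, -3) vs (-2, -1, -3) ⇒ equivalent

yes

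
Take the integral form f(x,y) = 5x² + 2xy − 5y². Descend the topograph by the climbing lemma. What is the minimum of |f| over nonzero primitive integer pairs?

river: ρ → (-5,8,2)
river: ρ → (2,8,-5)
river: ρ → (-5,2,5)
river: ρ → (5,8,-2)
river: ρ → (-2,8,5)
river: ρ → (5,2,-5)
closes: descent 0, river 6
min |a| on river = 2

2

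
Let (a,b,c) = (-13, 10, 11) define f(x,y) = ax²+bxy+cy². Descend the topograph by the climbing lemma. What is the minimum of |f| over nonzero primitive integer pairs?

river: ρ → (11,12,-12)
river: ρ → (-12,12,11)
river: ρ → (11,10,-13)
river: ρ → (-13,16,8)
river: ρ → (8,16,-13)
river: ρ → (-13,10,11)
closes: descent 0, river 6
min |a| on river = 8

8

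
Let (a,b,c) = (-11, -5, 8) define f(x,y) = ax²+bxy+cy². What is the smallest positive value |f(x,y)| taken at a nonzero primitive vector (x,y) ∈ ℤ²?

descent: ρ → (8,5,-11)  [lands on river]
river: ρ → (-11,17,2)
river: ρ → (2,19,-2)
river: ρ → (-2,17,11)
river: ρ → (11,5,-8)
river: ρ → (-8,11,8)
closes: descent 1, river 6
min |a| on river = 2

2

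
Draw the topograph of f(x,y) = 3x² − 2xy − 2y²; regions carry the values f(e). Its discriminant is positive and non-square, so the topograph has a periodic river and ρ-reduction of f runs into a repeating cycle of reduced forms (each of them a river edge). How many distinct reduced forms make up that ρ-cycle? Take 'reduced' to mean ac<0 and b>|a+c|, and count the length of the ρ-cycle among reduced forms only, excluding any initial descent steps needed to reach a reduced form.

D = 28, ⌊√D⌋ = 5
descent: ρ → (-2,2,3)  [lands on river]
river: ρ → (3,4,-1)
river: ρ → (-1,4,3)
river: ρ → (3,2,-2)
ρ-cycle length = 4 (tail of 1 descent step not counted)

4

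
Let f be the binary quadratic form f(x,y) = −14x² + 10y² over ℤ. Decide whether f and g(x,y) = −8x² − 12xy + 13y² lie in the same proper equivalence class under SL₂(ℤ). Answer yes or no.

D₁ = 560, D₂ = 560
river cycle of f (length 2): (10, 20, -4), (-4, 20, 10)
river cycle of g (length 6): (13, 12, -8), (-8, 20, 5), (5, 20, -8), (-8, 12, 13), (13, 14, -7), (-7, 14, 13)
cycles differ ⇒ inequivalent

no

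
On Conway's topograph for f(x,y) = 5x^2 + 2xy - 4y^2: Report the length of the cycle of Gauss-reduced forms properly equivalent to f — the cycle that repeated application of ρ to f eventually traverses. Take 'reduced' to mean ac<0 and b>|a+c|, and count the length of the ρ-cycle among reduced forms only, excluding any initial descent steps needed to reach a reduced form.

D = 84, ⌊√D⌋ = 9
river: ρ → (-4,6,3)
river: ρ → (3,6,-4)
river: ρ → (-4,2,5)
river: ρ → (5,8,-1)
river: ρ → (-1,8,5)
river: ρ → (5,2,-4)
ρ-cycle length = 6 (tail of 0 descent steps not counted)

6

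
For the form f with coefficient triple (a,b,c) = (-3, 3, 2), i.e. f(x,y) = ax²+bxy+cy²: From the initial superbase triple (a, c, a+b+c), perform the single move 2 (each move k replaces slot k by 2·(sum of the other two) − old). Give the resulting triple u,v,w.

start (-3,2,2) = (f(1,0),f(0,1),f(1,1))
replace slot 2: 2·((-3)+2) − 2 = -4 → (-3,-4,2)

-3,-4,2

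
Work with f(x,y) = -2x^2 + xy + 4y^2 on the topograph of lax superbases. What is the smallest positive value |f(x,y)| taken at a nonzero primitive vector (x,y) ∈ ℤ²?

descent: ρ → (4,-1,-2)
descent: ρ → (-2,5,1)  [lands on river]
river: ρ → (1,5,-2)
river: ρ → (-2,3,3)
river: ρ → (3,3,-2)
closes: descent 2, river 4
min |a| on river = 1

1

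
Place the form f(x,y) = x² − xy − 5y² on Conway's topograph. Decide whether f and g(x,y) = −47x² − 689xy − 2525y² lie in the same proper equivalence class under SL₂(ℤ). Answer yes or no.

D₁ = 21, D₂ = 21
river cycle of f (length 2): (1, 3, -3), (-3, 3, 1)
river cycle of g (length 2): (1, 3, -3), (-3, 3, 1)
cycles coincide ⇒ equivalent

yes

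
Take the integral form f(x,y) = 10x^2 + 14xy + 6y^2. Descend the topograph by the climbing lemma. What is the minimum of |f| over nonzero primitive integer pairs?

translate: b→-6 (≡14 mod 20), so (10,14,6)→(10,-6,2)
flip: (10,-6,2)→(2,6,10)
translate: b→2 (≡6 mod 4), so (2,6,10)→(2,2,6)
reduced (well bottom): (2,2,6) with a≤c, −a<b≤a
well minimum = a = 2

2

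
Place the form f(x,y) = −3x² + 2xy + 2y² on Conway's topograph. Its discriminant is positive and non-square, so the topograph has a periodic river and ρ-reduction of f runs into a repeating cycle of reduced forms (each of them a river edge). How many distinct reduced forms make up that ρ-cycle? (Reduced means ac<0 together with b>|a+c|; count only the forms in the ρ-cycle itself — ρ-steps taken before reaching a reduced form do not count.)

D = 28, ⌊√D⌋ = 5
river: ρ → (2,2,-3)
river: ρ → (-3,4,1)
river: ρ → (1,4,-3)
river: ρ → (-3,2,2)
ρ-cycle length = 4 (tail of 0 descent steps not counted)

4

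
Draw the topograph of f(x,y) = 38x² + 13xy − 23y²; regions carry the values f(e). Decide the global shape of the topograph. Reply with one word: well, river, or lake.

D = b²−4ac = 13² − 4·38·(-23) = 3665
D > 0 non-square ⇒ indefinite ⇒ periodic river

river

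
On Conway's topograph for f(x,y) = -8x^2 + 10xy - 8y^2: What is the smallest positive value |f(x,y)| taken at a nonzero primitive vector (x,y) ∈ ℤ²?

translate: b→6 (≡-10 mod 16), so (8,-10,8)→(8,6,6)
flip: (8,6,6)→(6,-6,8)
translate: b→6 (≡-6 mod 12), so (6,-6,8)→(6,6,8)
reduced (well bottom): (6,6,8) with a≤c, −a<b≤a
well minimum |f| = |-6| = 6 (negative-definite)

6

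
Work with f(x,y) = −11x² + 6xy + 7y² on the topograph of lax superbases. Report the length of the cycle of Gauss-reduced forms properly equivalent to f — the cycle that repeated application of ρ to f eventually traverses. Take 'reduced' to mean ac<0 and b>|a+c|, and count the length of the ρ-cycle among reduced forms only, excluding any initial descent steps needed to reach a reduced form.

D = 344, ⌊√D⌋ = 18
river: ρ → (7,8,-10)
river: ρ → (-10,12,5)
river: ρ → (5,18,-1)
river: ρ → (-1,18,5)
river: ρ → (5,12,-10)
river: ρ → (-10,8,7)
river: ρ → (7,6,-11)
river: ρ → (-11,16,2)
river: ρ → (2,16,-11)
river: ρ → (-11,6,7)
ρ-cycle length = 10 (tail of 0 descent steps not counted)

10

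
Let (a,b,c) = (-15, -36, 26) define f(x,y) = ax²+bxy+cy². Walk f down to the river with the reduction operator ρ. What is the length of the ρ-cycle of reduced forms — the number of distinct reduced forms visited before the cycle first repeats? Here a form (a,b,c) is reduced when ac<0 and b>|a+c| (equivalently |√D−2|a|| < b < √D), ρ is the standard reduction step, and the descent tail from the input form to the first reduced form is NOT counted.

D = 2856, ⌊√D⌋ = 53
descent: ρ → (26,36,-15)  [lands on river]
river: ρ → (-15,24,38)
river: ρ → (38,52,-1)
river: ρ → (-1,52,38)
river: ρ → (38,24,-15)
river: ρ → (-15,36,26)
river: ρ → (26,16,-25)
river: ρ → (-25,34,17)
river: ρ → (17,34,-25)
river: ρ → (-25,16,26)
ρ-cycle length = 10 (tail of 1 descent step not counted)

10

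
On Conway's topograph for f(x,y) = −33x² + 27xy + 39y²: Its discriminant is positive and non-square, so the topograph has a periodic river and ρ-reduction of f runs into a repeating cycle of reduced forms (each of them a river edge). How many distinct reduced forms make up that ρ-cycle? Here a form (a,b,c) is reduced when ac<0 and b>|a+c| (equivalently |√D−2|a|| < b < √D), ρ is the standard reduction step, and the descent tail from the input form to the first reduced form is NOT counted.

D = 5877, ⌊√D⌋ = 76
river: ρ → (39,51,-21)
river: ρ → (-21,75,3)
river: ρ → (3,75,-21)
river: ρ → (-21,51,39)
river: ρ → (39,27,-33)
river: ρ → (-33,39,33)
river: ρ → (33,27,-39)
river: ρ → (-39,51,21)
river: ρ → (21,75,-3)
river: ρ → (-3,75,21)
river: ρ → (21,51,-39)
river: ρ → (-39,27,33)
river: ρ → (33,39,-33)
river: ρ → (-33,27,39)
ρ-cycle length = 14 (tail of 0 descent steps not counted)

14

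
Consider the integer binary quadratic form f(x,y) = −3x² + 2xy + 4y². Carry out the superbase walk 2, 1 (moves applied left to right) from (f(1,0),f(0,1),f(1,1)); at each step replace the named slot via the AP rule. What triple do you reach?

start (-3,4,3) = (f(1,0),f(0,1),f(1,1))
replace slot 2: 2·((-3)+3) − 4 = -4 → (-3,-4,3)
replace slot 1: 2·((-4)+3) − (-3) = 1 → (1,-4,3)

1,-4,3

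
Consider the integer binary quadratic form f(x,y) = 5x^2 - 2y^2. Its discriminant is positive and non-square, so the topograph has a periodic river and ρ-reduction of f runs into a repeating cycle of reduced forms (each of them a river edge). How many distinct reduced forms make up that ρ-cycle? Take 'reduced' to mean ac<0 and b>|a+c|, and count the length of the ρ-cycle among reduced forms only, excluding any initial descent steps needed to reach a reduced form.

D = 40, ⌊√D⌋ = 6
descent: ρ → (-2,4,3)  [lands on river]
river: ρ → (3,2,-3)
river: ρ → (-3,4,2)
river: ρ → (2,4,-3)
river: ρ → (-3,2,3)
river: ρ → (3,4,-2)
ρ-cycle length = 6 (tail of 1 descent step not counted)

6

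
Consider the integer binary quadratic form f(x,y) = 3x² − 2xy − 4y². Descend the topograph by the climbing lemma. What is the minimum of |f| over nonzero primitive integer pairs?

descent: ρ → (-4,2,3)  [lands on river]
river: ρ → (3,4,-3)
river: ρ → (-3,2,4)
river: ρ → (4,6,-1)
river: ρ → (-1,6,4)
river: ρ → (4,2,-3)
river: ρ → (-3,4,3)
river: ρ → (3,2,-4)
river: ρ → (-4,6,1)
river: ρ → (1,6,-4)
closes: descent 1, river 10
min |a| on river = 1

1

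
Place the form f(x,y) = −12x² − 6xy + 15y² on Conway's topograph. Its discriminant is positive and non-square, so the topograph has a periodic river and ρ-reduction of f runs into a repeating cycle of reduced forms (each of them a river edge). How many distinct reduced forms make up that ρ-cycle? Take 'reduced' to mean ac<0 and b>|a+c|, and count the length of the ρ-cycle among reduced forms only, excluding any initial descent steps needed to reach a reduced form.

D = 756, ⌊√D⌋ = 27
descent: ρ → (15,6,-12)  [lands on river]
river: ρ → (-12,18,9)
river: ρ → (9,18,-12)
river: ρ → (-12,6,15)
river: ρ → (15,24,-3)
river: ρ → (-3,24,15)
ρ-cycle length = 6 (tail of 1 descent step not counted)

6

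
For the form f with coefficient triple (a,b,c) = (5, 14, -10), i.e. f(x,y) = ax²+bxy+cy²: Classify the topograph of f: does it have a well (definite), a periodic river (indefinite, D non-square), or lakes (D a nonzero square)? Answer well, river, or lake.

D = b²−4ac = 14² − 4·5·(-10) = 396
D > 0 non-square ⇒ indefinite ⇒ periodic river

river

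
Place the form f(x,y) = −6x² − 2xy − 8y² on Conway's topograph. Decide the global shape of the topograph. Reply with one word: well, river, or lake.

D = b²−4ac = (-2)² − 4·(-6)·(-8) = -188
D < 0 ⇒ definite ⇒ every region one sign ⇒ single well

well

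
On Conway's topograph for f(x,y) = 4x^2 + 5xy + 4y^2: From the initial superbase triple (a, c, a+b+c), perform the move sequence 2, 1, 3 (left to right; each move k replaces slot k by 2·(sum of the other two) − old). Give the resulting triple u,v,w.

start (4,4,13) = (f(1,0),f(0,1),f(1,1))
replace slot 2: 2·(4+13) − 4 = 30 → (4,30,13)
replace slot 1: 2·(30+13) − 4 = 82 → (82,30,13)
replace slot 3: 2·(82+30) − 13 = 211 → (82,30,211)

82,30,211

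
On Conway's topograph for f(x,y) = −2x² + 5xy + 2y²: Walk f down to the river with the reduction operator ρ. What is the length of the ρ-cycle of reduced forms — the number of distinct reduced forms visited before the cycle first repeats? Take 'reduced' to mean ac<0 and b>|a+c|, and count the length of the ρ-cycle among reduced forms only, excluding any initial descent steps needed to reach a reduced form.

D = 41, ⌊√D⌋ = 6
river: ρ → (2,3,-4)
river: ρ → (-4,5,1)
river: ρ → (1,5,-4)
river: ρ → (-4,3,2)
river: ρ → (2,5,-2)
river: ρ → (-2,3,4)
river: ρ → (4,5,-1)
river: ρ → (-1,5,4)
river: ρ → (4,3,-2)
river: ρ → (-2,5,2)
ρ-cycle length = 10 (tail of 0 descent steps not counted)

10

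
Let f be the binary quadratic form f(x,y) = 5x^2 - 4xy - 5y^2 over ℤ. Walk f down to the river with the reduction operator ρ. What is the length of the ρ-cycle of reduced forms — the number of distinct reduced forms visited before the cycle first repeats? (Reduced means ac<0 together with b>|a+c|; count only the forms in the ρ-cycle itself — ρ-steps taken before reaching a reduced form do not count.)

D = 116, ⌊√D⌋ = 10
descent: ρ → (-5,4,5)  [lands on river]
river: ρ → (5,6,-4)
river: ρ → (-4,10,1)
river: ρ → (1,10,-4)
river: ρ → (-4,6,5)
river: ρ → (5,4,-5)
river: ρ → (-5,6,4)
river: ρ → (4,10,-1)
river: ρ → (-1,10,4)
river: ρ → (4,6,-5)
ρ-cycle length = 10 (tail of 1 descent step not counted)

10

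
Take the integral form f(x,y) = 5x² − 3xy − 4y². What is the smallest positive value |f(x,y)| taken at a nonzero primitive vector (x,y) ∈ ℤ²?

descent: ρ → (-4,3,5)  [lands on river]
river: ρ → (5,7,-2)
river: ρ → (-2,9,1)
river: ρ → (1,9,-2)
river: ρ → (-2,7,5)
river: ρ → (5,3,-4)
river: ρ → (-4,5,4)
river: ρ → (4,3,-5)
river: ρ → (-5,7,2)
river: ρ → (2,9,-1)
river: ρ → (-1,9,2)
river: ρ → (2,7,-5)
river: ρ → (-5,3,4)
river: ρ → (4,5,-4)
closes: descent 1, river 14
min |a| on river = 1

1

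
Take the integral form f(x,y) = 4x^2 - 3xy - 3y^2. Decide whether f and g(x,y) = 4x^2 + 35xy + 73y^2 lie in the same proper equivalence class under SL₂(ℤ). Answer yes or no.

D₁ = 57, D₂ = 57
river cycle of f (length 6): (-3, 3, 4), (4, 5, -2), (-2, 7, 1), (1, 7, -2), (-2, 5, 4), (4, 3, -3)
river cycle of g (length 6): (4, 3, -3), (-3, 3, 4), (4, 5, -2), (-2, 7, 1), (1, 7, -2), (-2, 5, 4)
cycles coincide ⇒ equivalent

yes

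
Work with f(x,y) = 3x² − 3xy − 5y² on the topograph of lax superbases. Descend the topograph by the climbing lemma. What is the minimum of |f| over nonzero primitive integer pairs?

descent: ρ → (-5,3,3)  [lands on river]
river: ρ → (3,3,-5)
river: ρ → (-5,7,1)
river: ρ → (1,7,-5)
closes: descent 1, river 4
min |a| on river = 1

1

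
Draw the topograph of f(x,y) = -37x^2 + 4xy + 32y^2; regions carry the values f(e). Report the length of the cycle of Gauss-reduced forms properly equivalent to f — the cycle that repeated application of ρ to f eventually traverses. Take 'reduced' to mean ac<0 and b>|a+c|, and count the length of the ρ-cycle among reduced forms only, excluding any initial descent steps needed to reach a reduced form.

D = 4752, ⌊√D⌋ = 68
descent: ρ → (32,60,-9)  [lands on river]
river: ρ → (-9,66,11)
river: ρ → (11,66,-9)
river: ρ → (-9,60,32)
river: ρ → (32,68,-1)
river: ρ → (-1,68,32)
ρ-cycle length = 6 (tail of 1 descent step not counted)

6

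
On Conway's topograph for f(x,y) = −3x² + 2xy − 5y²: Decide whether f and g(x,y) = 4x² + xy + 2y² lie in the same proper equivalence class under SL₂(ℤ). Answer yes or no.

D₁ = -56, D₂ = -31
discriminants differ ⇒ not SL₂(ℤ)-equivalent

no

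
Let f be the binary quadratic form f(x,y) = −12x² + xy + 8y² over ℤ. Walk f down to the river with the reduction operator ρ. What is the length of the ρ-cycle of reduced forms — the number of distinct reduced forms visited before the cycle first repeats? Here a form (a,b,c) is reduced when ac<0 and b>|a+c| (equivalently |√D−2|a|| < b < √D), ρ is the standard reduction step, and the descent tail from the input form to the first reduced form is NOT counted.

D = 385, ⌊√D⌋ = 19
descent: ρ → (8,15,-5)  [lands on river]
river: ρ → (-5,15,8)
river: ρ → (8,17,-3)
river: ρ → (-3,19,2)
river: ρ → (2,17,-12)
river: ρ → (-12,7,7)
river: ρ → (7,7,-12)
river: ρ → (-12,17,2)
river: ρ → (2,19,-3)
river: ρ → (-3,17,8)
ρ-cycle length = 10 (tail of 1 descent step not counted)

10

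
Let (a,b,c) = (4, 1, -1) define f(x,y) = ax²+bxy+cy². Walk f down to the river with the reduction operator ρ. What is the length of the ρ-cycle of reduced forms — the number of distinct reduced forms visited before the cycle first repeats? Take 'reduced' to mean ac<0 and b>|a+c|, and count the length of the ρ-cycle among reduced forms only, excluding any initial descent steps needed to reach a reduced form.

D = 17, ⌊√D⌋ = 4
descent: ρ → (-1,3,2)  [lands on river]
river: ρ → (2,1,-2)
river: ρ → (-2,3,1)
river: ρ → (1,3,-2)
river: ρ → (-2,1,2)
river: ρ → (2,3,-1)
ρ-cycle length = 6 (tail of 1 descent step not counted)

6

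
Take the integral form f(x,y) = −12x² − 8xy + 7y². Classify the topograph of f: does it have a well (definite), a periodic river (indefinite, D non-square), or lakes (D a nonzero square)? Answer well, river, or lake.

D = b²−4ac = (-8)² − 4·(-12)·7 = 400
D = 20² is a perfect square ⇒ form factors over ℤ ⇒ lakes

lake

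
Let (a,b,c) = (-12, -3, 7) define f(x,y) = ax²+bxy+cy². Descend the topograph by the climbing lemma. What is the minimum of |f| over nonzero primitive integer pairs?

descent: ρ → (7,17,-2)  [lands on river]
river: ρ → (-2,15,15)
river: ρ → (15,15,-2)
river: ρ → (-2,17,7)
river: ρ → (7,11,-8)
river: ρ → (-8,5,10)
river: ρ → (10,15,-3)
river: ρ → (-3,15,10)
river: ρ → (10,5,-8)
river: ρ → (-8,11,7)
closes: descent 1, river 10
min |a| on river = 2

2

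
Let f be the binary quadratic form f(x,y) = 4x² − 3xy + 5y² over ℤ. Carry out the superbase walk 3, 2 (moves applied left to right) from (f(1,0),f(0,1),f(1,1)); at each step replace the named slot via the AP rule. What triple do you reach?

start (4,5,6) = (f(1,0),f(0,1),f(1,1))
replace slot 3: 2·(4+5) − 6 = 12 → (4,5,12)
replace slot 2: 2·(4+12) − 5 = 27 → (4,27,12)

4,27,12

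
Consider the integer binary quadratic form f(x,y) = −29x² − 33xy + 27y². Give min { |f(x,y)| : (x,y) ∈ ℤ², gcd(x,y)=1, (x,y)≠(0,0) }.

descent: ρ → (27,33,-29)  [lands on river]
river: ρ → (-29,25,31)
river: ρ → (31,37,-23)
river: ρ → (-23,55,13)
river: ρ → (13,49,-35)
river: ρ → (-35,21,27)
closes: descent 1, river 6
min |a| on river = 13

13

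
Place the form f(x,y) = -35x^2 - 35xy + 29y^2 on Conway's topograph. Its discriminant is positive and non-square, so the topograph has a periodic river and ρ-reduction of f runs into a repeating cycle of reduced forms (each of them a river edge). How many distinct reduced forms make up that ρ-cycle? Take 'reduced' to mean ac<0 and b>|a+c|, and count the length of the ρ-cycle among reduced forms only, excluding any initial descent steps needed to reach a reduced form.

D = 5285, ⌊√D⌋ = 72
descent: ρ → (29,35,-35)  [lands on river]
river: ρ → (-35,35,29)
river: ρ → (29,23,-41)
river: ρ → (-41,59,11)
river: ρ → (11,51,-61)
river: ρ → (-61,71,1)
river: ρ → (1,71,-61)
river: ρ → (-61,51,11)
river: ρ → (11,59,-41)
river: ρ → (-41,23,29)
ρ-cycle length = 10 (tail of 1 descent step not counted)

10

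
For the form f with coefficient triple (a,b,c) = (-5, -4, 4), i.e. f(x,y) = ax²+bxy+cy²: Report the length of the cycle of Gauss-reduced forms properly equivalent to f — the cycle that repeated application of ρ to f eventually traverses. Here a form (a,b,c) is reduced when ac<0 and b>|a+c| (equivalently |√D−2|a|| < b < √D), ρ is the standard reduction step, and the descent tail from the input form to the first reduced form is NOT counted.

D = 96, ⌊√D⌋ = 9
descent: ρ → (4,4,-5)  [lands on river]
river: ρ → (-5,6,3)
river: ρ → (3,6,-5)
river: ρ → (-5,4,4)
ρ-cycle length = 4 (tail of 1 descent step not counted)

4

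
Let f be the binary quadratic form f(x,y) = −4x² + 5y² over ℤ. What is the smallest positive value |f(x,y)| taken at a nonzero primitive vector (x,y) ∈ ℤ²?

descent: ρ → (5,0,-4)
descent: ρ → (-4,8,1)  [lands on river]
river: ρ → (1,8,-4)
closes: descent 2, river 2
min |a| on river = 1

1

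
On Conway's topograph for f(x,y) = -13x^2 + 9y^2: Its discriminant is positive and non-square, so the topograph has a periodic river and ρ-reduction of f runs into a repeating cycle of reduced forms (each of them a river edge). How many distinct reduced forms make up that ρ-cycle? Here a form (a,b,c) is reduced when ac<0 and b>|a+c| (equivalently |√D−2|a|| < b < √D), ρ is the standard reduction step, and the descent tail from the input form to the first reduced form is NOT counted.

D = 468, ⌊√D⌋ = 21
descent: ρ → (9,18,-4)  [lands on river]
river: ρ → (-4,14,17)
river: ρ → (17,20,-1)
river: ρ → (-1,20,17)
river: ρ → (17,14,-4)
river: ρ → (-4,18,9)
ρ-cycle length = 6 (tail of 1 descent step not counted)

6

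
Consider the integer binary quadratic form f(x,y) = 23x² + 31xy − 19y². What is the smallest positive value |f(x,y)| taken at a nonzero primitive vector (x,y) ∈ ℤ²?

river: ρ → (-19,45,9)
river: ρ → (9,45,-19)
river: ρ → (-19,31,23)
river: ρ → (23,15,-27)
river: ρ → (-27,39,11)
river: ρ → (11,49,-7)
river: ρ → (-7,49,11)
river: ρ → (11,39,-27)
river: ρ → (-27,15,23)
river: ρ → (23,31,-19)
closes: descent 0, river 10
min |a| on river = 7

7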